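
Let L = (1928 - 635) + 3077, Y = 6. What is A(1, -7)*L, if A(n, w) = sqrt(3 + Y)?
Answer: 13110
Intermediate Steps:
A(n, w) = 3 (A(n, w) = sqrt(3 + 6) = sqrt(9) = 3)
L = 4370 (L = 1293 + 3077 = 4370)
A(1, -7)*L = 3*4370 = 13110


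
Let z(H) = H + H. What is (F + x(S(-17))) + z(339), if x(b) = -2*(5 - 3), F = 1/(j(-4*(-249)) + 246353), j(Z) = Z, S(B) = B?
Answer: 166713227/247349 ≈ 674.00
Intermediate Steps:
F = 1/247349 (F = 1/(-4*(-249) + 246353) = 1/(996 + 246353) = 1/247349 ≈ 4.0429e-6)
z(H) = 2*H
x(b) = -4 (x(b) = -2*2 = -4)
(F + x(S(-17))) + z(339) = (1/247349 - 4) + 2*339 = -989395/247349 + 678 = 166713227/247349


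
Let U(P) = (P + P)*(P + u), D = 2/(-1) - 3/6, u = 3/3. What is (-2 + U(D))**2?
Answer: 121/4 ≈ 30.250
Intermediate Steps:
u = 1 (u = 3*(1/3) = 1)
D = -5/2 (D = 2*(-1) - 3*1/6 = -2 - 1/2 = -5/2 ≈ -2.5000)
U(P) = 2*P*(1 + P) (U(P) = (P + P)*(P + 1) = (2*P)*(1 + P) = 2*P*(1 + P))
(-2 + U(D))**2 = (-2 + 2*(-5/2)*(1 - 5/2))**2 = (-2 + 2*(-5/2)*(-3/2))**2 = (-2 + 15/2)**2 = (11/2)**2 = 121/4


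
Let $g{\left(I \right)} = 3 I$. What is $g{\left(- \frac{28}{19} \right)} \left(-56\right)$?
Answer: $\frac{4704}{19} \approx 247.58$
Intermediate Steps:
$g{\left(- \frac{28}{19} \right)} \left(-56\right) = 3 \left(- \frac{28}{19}\right) \left(-56\right) = \left(- \frac{84}{19}\right) \left(-56\right) = \frac{4704}{19}$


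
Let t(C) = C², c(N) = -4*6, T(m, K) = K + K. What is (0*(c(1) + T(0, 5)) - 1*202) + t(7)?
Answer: -153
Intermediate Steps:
T(m, K) = 2*K
c(N) = -24
(0*(c(1) + T(0, 5)) - 1*202) + t(7) = (0*(-24 + 2*5) - 1*202) + 7² = (0*(-24 + 10) - 202) + 49 = (0*(-14) - 202) + 49 = (0 - 202) + 49 = -202 + 49 = -153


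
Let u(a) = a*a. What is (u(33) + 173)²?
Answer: 1592644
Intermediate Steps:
u(a) = a²
(u(33) + 173)² = (33² + 173)² = (1089 + 173)² = 1262² = 1592644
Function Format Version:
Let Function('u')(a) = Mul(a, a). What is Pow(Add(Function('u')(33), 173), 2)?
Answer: 1592644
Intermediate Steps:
Function('u')(a) = Pow(a, 2)
Pow(Add(Function('u')(33), 173), 2) = Pow(Add(Pow(33, 2), 173), 2) = Pow(Add(1089, 173), 2) = Pow(1262, 2) = 1592644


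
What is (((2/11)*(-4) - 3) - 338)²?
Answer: 14130081/121 ≈ 1.1678e+5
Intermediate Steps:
(((2/11)*(-4) - 3) - 338)² = ((-8/11 - 3) - 338)² = (-41/11 - 338)² = (-3759/11)² = 14130081/121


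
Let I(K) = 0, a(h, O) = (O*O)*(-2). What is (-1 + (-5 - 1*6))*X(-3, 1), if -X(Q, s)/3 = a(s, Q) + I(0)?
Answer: -648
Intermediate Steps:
a(h, O) = -2*O² (a(h, O) = O²*(-2) = -2*O²)
X(Q, s) = 6*Q² (X(Q, s) = -3*(-2*Q² + 0) = -(-6)*Q² = 6*Q²)
(-1 + (-5 - 1*6))*X(-3, 1) = (-1 + (-5 - 1*6))*(6*(-3)²) = (-1 + (-5 - 6))*(6*9) = (-1 - 11)*54 = -12*54 = -648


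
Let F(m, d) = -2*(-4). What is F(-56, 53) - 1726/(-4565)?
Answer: 38246/4565 ≈ 8.3781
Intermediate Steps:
F(m, d) = 8
F(-56, 53) - 1726/(-4565) = 8 - 1726/(-4565) = 8 - 1726*(-1)/4565 = 8 - 1*(-1726/4565) = 8 + 1726/4565 = 38246/4565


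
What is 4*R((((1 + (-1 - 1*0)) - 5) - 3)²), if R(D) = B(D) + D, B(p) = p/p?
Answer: 260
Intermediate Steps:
B(p) = 1
R(D) = 1 + D
4*R((((1 + (-1 - 1*0)) - 5) - 3)²) = 4*(1 + (((1 + (-1 - 1*0)) - 5) - 3)²) = 4*(1 + (((1 + (-1 + 0)) - 5) - 3)²) = 4*(1 + (((1 - 1) - 5) - 3)²) = 4*(1 + ((0 - 5) - 3)²) = 4*(1 + (-5 - 3)²) = 4*(1 + (-8)²) = 4*(1 + 64) = 4*65 = 260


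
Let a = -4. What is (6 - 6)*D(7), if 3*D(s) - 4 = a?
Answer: 0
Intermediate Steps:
D(s) = 0 (D(s) = 4/3 + (⅓)*(-4) = 4/3 - 4/3 = 0)
(6 - 6)*D(7) = (6 - 6)*0 = 0*0 = 0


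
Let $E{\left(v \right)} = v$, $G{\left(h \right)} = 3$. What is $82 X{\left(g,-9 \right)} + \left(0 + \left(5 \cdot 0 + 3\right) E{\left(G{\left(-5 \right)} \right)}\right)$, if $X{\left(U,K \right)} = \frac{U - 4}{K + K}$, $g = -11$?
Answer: $\frac{232}{3} \approx 77.333$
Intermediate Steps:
$X{\left(U,K \right)} = \frac{-4 + U}{2 K}$
$82 X{\left(g,-9 \right)} + \left(0 + \left(5 \cdot 0 + 3\right) E{\left(G{\left(-5 \right)} \right)}\right) = 82 \frac{-4 - 11}{2 \left(-9\right)} + \left(0 + \left(5 \cdot 0 + 3\right) 3\right) = 82 \cdot \frac{1}{2} \left(- \frac{1}{9}\right) \left(-15\right) + \left(0 + \left(0 + 3\right) 3\right) = 82 \cdot \frac{5}{6} + \left(0 + 3 \cdot 3\right) = \frac{205}{3} + \left(0 + 9\right) = \frac{205}{3} + 9 = \frac{232}{3}$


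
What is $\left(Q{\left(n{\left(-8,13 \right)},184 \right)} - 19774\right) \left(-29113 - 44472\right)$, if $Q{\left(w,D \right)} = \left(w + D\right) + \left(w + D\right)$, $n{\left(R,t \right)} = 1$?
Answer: $1427843340$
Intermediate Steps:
$Q{\left(w,D \right)} = 2 D + 2 w$ ($Q{\left(w,D \right)} = \left(D + w\right) + \left(D + w\right) = 2 D + 2 w$)
$\left(Q{\left(n{\left(-8,13 \right)},184 \right)} - 19774\right) \left(-29113 - 44472\right) = \left(\left(2 \cdot 184 + 2 \cdot 1\right) - 19774\right) \left(-29113 - 44472\right) = \left(\left(368 + 2\right) - 19774\right) \left(-73585\right) = \left(370 - 19774\right) \left(-73585\right) = \left(-19404\right) \left(-73585\right) = 1427843340$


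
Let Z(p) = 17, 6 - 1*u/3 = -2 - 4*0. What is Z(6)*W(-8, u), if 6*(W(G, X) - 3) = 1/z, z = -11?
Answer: 3349/66 ≈ 50.742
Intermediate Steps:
u = 24 (u = 18 - 3*(-2 - 4*0) = 18 - 3*(-2 + 0) = 18 - 3*(-2) = 18 + 6 = 24)
W(G, X) = 197/66 (W(G, X) = 3 + (⅙)/(-11) = 3 + (⅙)*(-1/11) = 3 - 1/66 = 197/66)
Z(6)*W(-8, u) = 17*(197/66) = 3349/66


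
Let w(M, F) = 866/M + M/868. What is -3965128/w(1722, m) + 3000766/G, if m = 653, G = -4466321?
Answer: -945370766576811350/592899646429 ≈ -1.5945e+6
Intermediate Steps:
w(M, F) = 866/M + M/868 (w(M, F) = 866/M + M*(1/868) = 866/M + M/868)
-3965128/w(1722, m) + 3000766/G = -3965128/(866/1722 + (1/868)*1722) + 3000766/(-4466321) = -3965128/(866*(1/1722) + 123/62) + 3000766*(-1/4466321) = -3965128/(433/861 + 123/62) - 3000766/4466321 = -3965128/132749/53382 - 3000766/4466321 = -3965128*53382/132749 - 3000766/4466321 = -211666462896/132749 - 3000766/4466321 = -945370766576811350/592899646429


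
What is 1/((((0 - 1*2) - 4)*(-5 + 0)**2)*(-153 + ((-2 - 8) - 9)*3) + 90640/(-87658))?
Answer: 43829/1380568180 ≈ 3.1747e-5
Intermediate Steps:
1/((((0 - 1*2) - 4)*(-5 + 0)**2)*(-153 + ((-2 - 8) - 9)*3) + 90640/(-87658)) = 1/((((0 - 2) - 4)*(-5)**2)*(-153 + (-10 - 9)*3) + 90640*(-1/87658)) = 1/(((-2 - 4)*25)*(-153 - 19*3) - 45320/43829) = 1/((-6*25)*(-153 - 57) - 45320/43829) = 1/(-150*(-210) - 45320/43829) = 1/(31500 - 45320/43829) = 1/(1380568180/43829) = 43829/1380568180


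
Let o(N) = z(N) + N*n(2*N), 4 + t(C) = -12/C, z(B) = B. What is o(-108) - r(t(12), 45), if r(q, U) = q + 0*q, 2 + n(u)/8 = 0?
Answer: 1625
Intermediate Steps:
n(u) = -16 (n(u) = -16 + 8*0 = -16 + 0 = -16)
t(C) = -4 - 12/C
o(N) = -15*N (o(N) = N + N*(-16) = N - 16*N = -15*N)
r(q, U) = q (r(q, U) = q + 0 = q)
o(-108) - r(t(12), 45) = -15*(-108) - (-4 - 12/12) = 1620 - (-4 - 12*1/12) = 1620 - (-4 - 1) = 1620 - 1*(-5) = 1620 + 5 = 1625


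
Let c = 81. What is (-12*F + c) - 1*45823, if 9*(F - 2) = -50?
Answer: -137098/3 ≈ -45699.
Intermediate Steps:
F = -32/9 (F = 2 + (1/9)*(-50) = 2 - 50/9 = -32/9 ≈ -3.5556)
(-12*F + c) - 1*45823 = (-12*(-32/9) + 81) - 1*45823 = (128/3 + 81) - 45823 = 371/3 - 45823 = -137098/3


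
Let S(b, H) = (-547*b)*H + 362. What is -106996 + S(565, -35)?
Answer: 10710291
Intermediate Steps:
S(b, H) = 362 - 547*H*b (S(b, H) = -547*H*b + 362 = 362 - 547*H*b)
-106996 + S(565, -35) = -106996 + (362 - 547*(-35)*565) = -106996 + (362 + 10816925) = -106996 + 10817287 = 10710291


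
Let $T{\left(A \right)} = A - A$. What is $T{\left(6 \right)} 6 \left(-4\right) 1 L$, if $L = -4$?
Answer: $0$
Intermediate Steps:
$T{\left(A \right)} = 0$
$T{\left(6 \right)} 6 \left(-4\right) 1 L = 0 \cdot 6 \left(-4\right) 1 \left(-4\right) = 0 \left(\left(-4\right) \left(-4\right)\right) = 0 \cdot 16 = 0$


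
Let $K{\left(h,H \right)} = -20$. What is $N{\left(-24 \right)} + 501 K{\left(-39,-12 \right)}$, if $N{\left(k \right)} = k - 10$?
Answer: $-10054$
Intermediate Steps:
$N{\left(k \right)} = -10 + k$ ($N{\left(k \right)} = k - 10 = -10 + k$)
$N{\left(-24 \right)} + 501 K{\left(-39,-12 \right)} = \left(-10 - 24\right) + 501 \left(-20\right) = -34 - 10020 = -10054$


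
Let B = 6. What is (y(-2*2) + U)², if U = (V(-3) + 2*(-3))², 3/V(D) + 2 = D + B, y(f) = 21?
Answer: 900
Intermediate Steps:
V(D) = 3/(4 + D) (V(D) = 3/(-2 + (D + 6)) = 3/(-2 + (6 + D)) = 3/(4 + D))
U = 9 (U = (3/(4 - 3) + 2*(-3))² = (3/1 - 6)² = (3*1 - 6)² = (3 - 6)² = (-3)² = 9)
(y(-2*2) + U)² = (21 + 9)² = 30² = 900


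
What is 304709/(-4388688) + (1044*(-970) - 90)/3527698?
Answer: -2759826437821/7740982940112 ≈ -0.35652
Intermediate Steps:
304709/(-4388688) + (1044*(-970) - 90)/3527698 = 304709*(-1/4388688) + (-1012680 - 90)*(1/3527698) = -304709/4388688 - 1012770*1/3527698 = -304709/4388688 - 506385/1763849 = -2759826437821/7740982940112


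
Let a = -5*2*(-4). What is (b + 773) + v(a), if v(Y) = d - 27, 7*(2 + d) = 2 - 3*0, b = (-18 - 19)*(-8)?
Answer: 7282/7 ≈ 1040.3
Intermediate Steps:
a = 40 (a = -10*(-4) = 40)
b = 296 (b = -37*(-8) = 296)
d = -12/7 (d = -2 + (2 - 3*0)/7 = -2 + (2 + 0)/7 = -2 + (⅐)*2 = -2 + 2/7 = -12/7 ≈ -1.7143)
v(Y) = -201/7 (v(Y) = -12/7 - 27 = -201/7)
(b + 773) + v(a) = (296 + 773) - 201/7 = 1069 - 201/7 = 7282/7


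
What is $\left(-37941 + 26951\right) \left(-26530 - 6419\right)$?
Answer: $362109510$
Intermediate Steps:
$\left(-37941 + 26951\right) \left(-26530 - 6419\right) = \left(-10990\right) \left(-32949\right) = 362109510$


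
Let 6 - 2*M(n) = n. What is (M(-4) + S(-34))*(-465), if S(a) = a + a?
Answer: 29295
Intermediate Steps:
S(a) = 2*a
M(n) = 3 - n/2
(M(-4) + S(-34))*(-465) = ((3 - 1/2*(-4)) + 2*(-34))*(-465) = ((3 + 2) - 68)*(-465) = (5 - 68)*(-465) = -63*(-465) = 29295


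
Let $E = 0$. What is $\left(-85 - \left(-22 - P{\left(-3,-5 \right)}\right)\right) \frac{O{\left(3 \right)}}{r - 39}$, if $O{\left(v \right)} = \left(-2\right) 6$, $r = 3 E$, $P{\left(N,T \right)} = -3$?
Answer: $- \frac{264}{13} \approx -20.308$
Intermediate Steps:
$r = 0$ ($r = 3 \cdot 0 = 0$)
$O{\left(v \right)} = -12$
$\left(-85 - \left(-22 - P{\left(-3,-5 \right)}\right)\right) \frac{O{\left(3 \right)}}{r - 39} = \left(-85 + \left(\left(-3 + 53\right) - 31\right)\right) \left(- \frac{12}{0 - 39}\right) = \left(-85 + \left(50 - 31\right)\right) \left(- \frac{12}{0 - 39}\right) = \left(-85 + 19\right) \left(- \frac{12}{-39}\right) = - 66 \left(\left(-12\right) \left(- \frac{1}{39}\right)\right) = \left(-66\right) \frac{4}{13} = - \frac{264}{13}$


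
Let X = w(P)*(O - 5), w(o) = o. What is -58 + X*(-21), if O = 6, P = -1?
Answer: -37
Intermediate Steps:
X = -1 (X = -(6 - 5) = -1*1 = -1)
-58 + X*(-21) = -58 - 1*(-21) = -58 + 21 = -37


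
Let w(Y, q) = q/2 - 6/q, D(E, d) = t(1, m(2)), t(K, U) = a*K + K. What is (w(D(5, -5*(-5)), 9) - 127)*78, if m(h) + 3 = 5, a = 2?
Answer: -9607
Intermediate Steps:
m(h) = 2 (m(h) = -3 + 5 = 2)
t(K, U) = 3*K (t(K, U) = 2*K + K = 3*K)
D(E, d) = 3 (D(E, d) = 3*1 = 3)
w(Y, q) = q/2 - 6/q (w(Y, q) = q*(1/2) - 6/q = q/2 - 6/q)
(w(D(5, -5*(-5)), 9) - 127)*78 = (((1/2)*9 - 6/9) - 127)*78 = ((9/2 - 6*1/9) - 127)*78 = ((9/2 - 2/3) - 127)*78 = (23/6 - 127)*78 = -739/6*78 = -9607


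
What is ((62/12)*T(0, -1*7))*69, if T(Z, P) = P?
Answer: -4991/2 ≈ -2495.5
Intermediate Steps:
((62/12)*T(0, -1*7))*69 = ((62/12)*(-1*7))*69 = ((62*(1/12))*(-7))*69 = ((31/6)*(-7))*69 = -217/6*69 = -4991/2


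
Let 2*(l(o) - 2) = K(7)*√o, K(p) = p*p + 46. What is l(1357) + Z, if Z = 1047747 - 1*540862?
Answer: 506887 + 95*√1357/2 ≈ 5.0864e+5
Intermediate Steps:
K(p) = 46 + p² (K(p) = p² + 46 = 46 + p²)
l(o) = 2 + 95*√o/2 (l(o) = 2 + ((46 + 7²)*√o)/2 = 2 + ((46 + 49)*√o)/2 = 2 + (95*√o)/2 = 2 + 95*√o/2)
Z = 506885 (Z = 1047747 - 540862 = 506885)
l(1357) + Z = (2 + 95*√1357/2) + 506885 = 506887 + 95*√1357/2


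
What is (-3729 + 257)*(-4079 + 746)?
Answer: 11572176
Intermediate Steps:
(-3729 + 257)*(-4079 + 746) = -3472*(-3333) = 11572176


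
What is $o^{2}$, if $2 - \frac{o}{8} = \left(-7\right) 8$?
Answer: $215296$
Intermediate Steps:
$o = 464$ ($o = 16 - 8 \left(\left(-7\right) 8\right) = 16 - -448 = 16 + 448 = 464$)
$o^{2} = 464^{2} = 215296$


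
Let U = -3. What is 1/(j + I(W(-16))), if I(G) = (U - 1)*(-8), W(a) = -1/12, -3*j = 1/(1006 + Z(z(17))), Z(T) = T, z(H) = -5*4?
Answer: 2958/94655 ≈ 0.031250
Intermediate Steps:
z(H) = -20
j = -1/2958 (j = -1/(3*(1006 - 20)) = -⅓/986 = -⅓*1/986 = -1/2958 ≈ -0.00033807)
W(a) = -1/12 (W(a) = -1*1/12 = -1/12)
I(G) = 32 (I(G) = (-3 - 1)*(-8) = -4*(-8) = 32)
1/(j + I(W(-16))) = 1/(-1/2958 + 32) = 1/(94655/2958) = 2958/94655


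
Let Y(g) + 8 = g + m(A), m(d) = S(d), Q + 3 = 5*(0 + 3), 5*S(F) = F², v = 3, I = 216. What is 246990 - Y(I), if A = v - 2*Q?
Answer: 1233469/5 ≈ 2.4669e+5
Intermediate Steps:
S(F) = F²/5
Q = 12 (Q = -3 + 5*(0 + 3) = -3 + 5*3 = -3 + 15 = 12)
A = -21 (A = 3 - 2*12 = 3 - 24 = -21)
m(d) = d²/5
Y(g) = 401/5 + g (Y(g) = -8 + (g + (⅕)*(-21)²) = -8 + (g + (⅕)*441) = -8 + (g + 441/5) = -8 + (441/5 + g) = 401/5 + g)
246990 - Y(I) = 246990 - (401/5 + 216) = 246990 - 1*1481/5 = 246990 - 1481/5 = 1233469/5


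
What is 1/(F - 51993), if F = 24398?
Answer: -1/27595 ≈ -3.6238e-5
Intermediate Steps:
1/(F - 51993) = 1/(24398 - 51993) = 1/(-27595) = -1/27595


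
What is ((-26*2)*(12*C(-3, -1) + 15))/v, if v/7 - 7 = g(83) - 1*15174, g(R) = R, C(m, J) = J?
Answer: 13/8799 ≈ 0.0014774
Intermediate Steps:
v = -105588 (v = 49 + 7*(83 - 1*15174) = 49 + 7*(83 - 15174) = 49 + 7*(-15091) = 49 - 105637 = -105588)
((-26*2)*(12*C(-3, -1) + 15))/v = ((-26*2)*(12*(-1) + 15))/(-105588) = -52*(-12 + 15)*(-1/105588) = -52*3*(-1/105588) = -156*(-1/105588) = 13/8799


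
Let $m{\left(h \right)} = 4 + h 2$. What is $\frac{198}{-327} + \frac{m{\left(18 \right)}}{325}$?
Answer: $- \frac{3418}{7085} \approx -0.48243$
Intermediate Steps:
$m{\left(h \right)} = 4 + 2 h$
$\frac{198}{-327} + \frac{m{\left(18 \right)}}{325} = \frac{198}{-327} + \frac{4 + 2 \cdot 18}{325} = 198 \left(- \frac{1}{327}\right) + \left(4 + 36\right) \frac{1}{325} = - \frac{66}{109} + 40 \cdot \frac{1}{325} = - \frac{66}{109} + \frac{8}{65} = - \frac{3418}{7085}$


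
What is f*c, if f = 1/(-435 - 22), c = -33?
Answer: 33/457 ≈ 0.072210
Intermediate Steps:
f = -1/457 (f = 1/(-457) = -1/457 ≈ -0.0021882)
f*c = -1/457*(-33) = 33/457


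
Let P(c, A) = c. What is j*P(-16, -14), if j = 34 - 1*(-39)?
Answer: -1168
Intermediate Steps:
j = 73 (j = 34 + 39 = 73)
j*P(-16, -14) = 73*(-16) = -1168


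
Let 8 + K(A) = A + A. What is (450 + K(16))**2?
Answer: 224676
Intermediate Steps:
K(A) = -8 + 2*A (K(A) = -8 + (A + A) = -8 + 2*A)
(450 + K(16))**2 = (450 + (-8 + 2*16))**2 = (450 + (-8 + 32))**2 = (450 + 24)**2 = 474**2 = 224676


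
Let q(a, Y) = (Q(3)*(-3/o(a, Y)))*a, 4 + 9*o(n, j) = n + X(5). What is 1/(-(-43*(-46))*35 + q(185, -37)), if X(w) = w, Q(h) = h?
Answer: -62/4297255 ≈ -1.4428e-5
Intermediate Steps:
o(n, j) = ⅑ + n/9 (o(n, j) = -4/9 + (n + 5)/9 = -4/9 + (5 + n)/9 = -4/9 + (5/9 + n/9) = ⅑ + n/9)
q(a, Y) = -9*a/(⅑ + a/9) (q(a, Y) = (3*(-3/(⅑ + a/9)))*a = (-9/(⅑ + a/9))*a = -9*a/(⅑ + a/9))
1/(-(-43*(-46))*35 + q(185, -37)) = 1/(-(-43*(-46))*35 - 81*185/(1 + 185)) = 1/(-1978*35 - 81*185/186) = 1/(-1*69230 - 81*185*1/186) = 1/(-69230 - 4995/62) = 1/(-4297255/62) = -62/4297255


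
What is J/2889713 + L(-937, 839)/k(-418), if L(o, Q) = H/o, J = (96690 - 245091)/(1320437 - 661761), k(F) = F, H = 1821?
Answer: 1733002616476041/372745516369450004 ≈ 0.0046493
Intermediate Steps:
J = -148401/658676 ≈ -0.22530
L(o, Q) = 1821/o
J/2889713 + L(-937, 839)/k(-418) = -148401/658676/2889713 + (1821/(-937))/(-418) = -148401/658676*1/2889713 + (1821*(-1/937))*(-1/418) = -148401/1903384599988 - 1821/937*(-1/418) = -148401/1903384599988 + 1821/391666 = 1733002616476041/372745516369450004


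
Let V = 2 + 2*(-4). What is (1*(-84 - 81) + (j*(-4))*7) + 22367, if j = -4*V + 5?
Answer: 21390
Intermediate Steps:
V = -6 (V = 2 - 8 = -6)
j = 29 (j = -4*(-6) + 5 = 24 + 5 = 29)
(1*(-84 - 81) + (j*(-4))*7) + 22367 = (1*(-84 - 81) + (29*(-4))*7) + 22367 = (1*(-165) - 116*7) + 22367 = (-165 - 812) + 22367 = -977 + 22367 = 21390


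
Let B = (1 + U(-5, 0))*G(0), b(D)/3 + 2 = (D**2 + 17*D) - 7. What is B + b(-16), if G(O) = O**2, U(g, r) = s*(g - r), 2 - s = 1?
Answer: -75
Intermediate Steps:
s = 1 (s = 2 - 1*1 = 2 - 1 = 1)
U(g, r) = g - r (U(g, r) = 1*(g - r) = g - r)
b(D) = -27 + 3*D**2 + 51*D (b(D) = -6 + 3*((D**2 + 17*D) - 7) = -6 + 3*(-7 + D**2 + 17*D) = -6 + (-21 + 3*D**2 + 51*D) = -27 + 3*D**2 + 51*D)
B = 0 (B = (1 + (-5 - 1*0))*0**2 = (1 + (-5 + 0))*0 = (1 - 5)*0 = -4*0 = 0)
B + b(-16) = 0 + (-27 + 3*(-16)**2 + 51*(-16)) = 0 + (-27 + 3*256 - 816) = 0 + (-27 + 768 - 816) = 0 - 75 = -75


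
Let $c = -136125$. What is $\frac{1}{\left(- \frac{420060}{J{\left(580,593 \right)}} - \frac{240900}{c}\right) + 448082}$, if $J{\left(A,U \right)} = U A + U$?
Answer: $\frac{56847945}{25472572185226} \approx 2.2317 \cdot 10^{-6}$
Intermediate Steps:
$J{\left(A,U \right)} = U + A U$ ($J{\left(A,U \right)} = A U + U = U + A U$)
$\frac{1}{\left(- \frac{420060}{J{\left(580,593 \right)}} - \frac{240900}{c}\right) + 448082} = \frac{1}{\left(- \frac{420060}{593 \left(1 + 580\right)} - \frac{240900}{-136125}\right) + 448082} = \frac{1}{\left(- \frac{420060}{593 \cdot 581} - - \frac{292}{165}\right) + 448082} = \frac{1}{\left(- \frac{420060}{344533} + \frac{292}{165}\right) + 448082} = \frac{1}{\frac{31293736}{56847945} + 448082} = \frac{1}{\frac{25472572185226}{56847945}} = \frac{56847945}{25472572185226}$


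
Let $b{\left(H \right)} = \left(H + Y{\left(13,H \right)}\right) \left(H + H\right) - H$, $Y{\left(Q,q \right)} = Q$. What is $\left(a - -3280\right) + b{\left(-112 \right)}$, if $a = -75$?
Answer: $25493$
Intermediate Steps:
$b{\left(H \right)} = - H + 2 H \left(13 + H\right)$ ($b{\left(H \right)} = \left(H + 13\right) \left(H + H\right) - H = \left(13 + H\right) 2 H - H = 2 H \left(13 + H\right) - H = - H + 2 H \left(13 + H\right)$)
$\left(a - -3280\right) + b{\left(-112 \right)} = \left(-75 - -3280\right) - 112 \left(25 + 2 \left(-112\right)\right) = \left(-75 + 3280\right) - 112 \left(25 - 224\right) = 3205 - -22288 = 3205 + 22288 = 25493$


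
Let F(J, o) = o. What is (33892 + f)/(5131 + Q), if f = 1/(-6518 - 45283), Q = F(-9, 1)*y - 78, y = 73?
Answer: 1755639491/265531926 ≈ 6.6118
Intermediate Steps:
Q = -5 (Q = 1*73 - 78 = 73 - 78 = -5)
f = -1/51801 (f = 1/(-51801) = -1/51801 ≈ -1.9305e-5)
(33892 + f)/(5131 + Q) = (33892 - 1/51801)/(5131 - 5) = (1755639491/51801)/5126 = (1755639491/51801)*(1/5126) = 1755639491/265531926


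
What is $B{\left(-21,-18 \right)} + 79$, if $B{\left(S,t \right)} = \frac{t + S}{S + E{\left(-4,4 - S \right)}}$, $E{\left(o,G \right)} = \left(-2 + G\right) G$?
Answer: $\frac{43727}{554} \approx 78.93$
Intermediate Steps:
$E{\left(o,G \right)} = G \left(-2 + G\right)$
$B{\left(S,t \right)} = \frac{S + t}{S + \left(2 - S\right) \left(4 - S\right)}$ ($B{\left(S,t \right)} = \frac{t + S}{S + \left(4 - S\right) \left(-2 - \left(-4 + S\right)\right)} = \frac{S + t}{S + \left(4 - S\right) \left(2 - S\right)} = \frac{S + t}{S + \left(2 - S\right) \left(4 - S\right)}$)
$B{\left(-21,-18 \right)} + 79 = \frac{-21 - 18}{-21 + \left(-4 - 21\right) \left(-2 - 21\right)} + 79 = \frac{1}{-21 - -575} \left(-39\right) + 79 = \frac{1}{-21 + 575} \left(-39\right) + 79 = \frac{1}{554} \left(-39\right) + 79 = - \frac{39}{554} + 79 = \frac{43727}{554}$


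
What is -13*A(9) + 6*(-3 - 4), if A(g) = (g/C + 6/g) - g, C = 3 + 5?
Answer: 1241/24 ≈ 51.708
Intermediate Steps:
C = 8
A(g) = 6/g - 7*g/8 (A(g) = (g/8 + 6/g) - g = (6/g + g/8) - g = 6/g - 7*g/8)
-13*A(9) + 6*(-3 - 4) = -13*(6/9 - 7/8*9) + 6*(-3 - 4) = -13*(6*(1/9) - 63/8) + 6*(-7) = -13*(2/3 - 63/8) - 42 = -13*(-173/24) - 42 = 2249/24 - 42 = 1241/24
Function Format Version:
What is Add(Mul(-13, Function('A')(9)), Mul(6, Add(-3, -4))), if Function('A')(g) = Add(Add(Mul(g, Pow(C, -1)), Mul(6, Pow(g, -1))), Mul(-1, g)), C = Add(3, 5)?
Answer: Rational(1241, 24) ≈ 51.708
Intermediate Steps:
C = 8
Function('A')(g) = Add(Mul(6, Pow(g, -1)), Mul(Rational(-7, 8), g)) (Function('A')(g) = Add(Add(Mul(g, Pow(8, -1)), Mul(6, Pow(g, -1))), Mul(-1, g)) = Add(Add(Mul(g, Rational(1, 8)), Mul(6, Pow(g, -1))), Mul(-1, g)) = Add(Add(Mul(Rational(1, 8), g), Mul(6, Pow(g, -1))), Mul(-1, g)) = Add(Add(Mul(6, Pow(g, -1)), Mul(Rational(1, 8), g)), Mul(-1, g)) = Add(Mul(6, Pow(g, -1)), Mul(Rational(-7, 8), g)))
Add(Mul(-13, Function('A')(9)), Mul(6, Add(-3, -4))) = Add(Mul(-13, Add(Mul(6, Pow(9, -1)), Mul(Rational(-7, 8), 9))), Mul(6, Add(-3, -4))) = Add(Mul(-13, Add(Mul(6, Rational(1, 9)), Rational(-63, 8))), Mul(6, -7)) = Add(Mul(-13, Add(Rational(2, 3), Rational(-63, 8))), -42) = Add(Mul(-13, Rational(-173, 24)), -42) = Add(Rational(2249, 24), -42) = Rational(1241, 24)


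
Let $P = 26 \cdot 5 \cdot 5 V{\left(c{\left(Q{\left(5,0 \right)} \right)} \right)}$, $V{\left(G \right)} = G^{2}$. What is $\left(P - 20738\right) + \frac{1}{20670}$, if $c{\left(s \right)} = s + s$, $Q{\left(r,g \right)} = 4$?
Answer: $\frac{431217541}{20670} \approx 20862.0$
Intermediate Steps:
$c{\left(s \right)} = 2 s$
$P = 41600$ ($P = 26 \cdot 5 \cdot 5 \left(2 \cdot 4\right)^{2} = 26 \cdot 25 \cdot 8^{2} = 650 \cdot 64 = 41600$)
$\left(P - 20738\right) + \frac{1}{20670} = \left(41600 - 20738\right) + \frac{1}{20670} = 20862 + \frac{1}{20670} = \frac{431217541}{20670}$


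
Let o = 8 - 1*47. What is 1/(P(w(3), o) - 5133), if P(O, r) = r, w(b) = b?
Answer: -1/5172 ≈ -0.00019335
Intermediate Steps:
o = -39 (o = 8 - 47 = -39)
1/(P(w(3), o) - 5133) = 1/(-39 - 5133) = 1/(-5172) = -1/5172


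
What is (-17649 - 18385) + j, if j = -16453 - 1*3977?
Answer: -56464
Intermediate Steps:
j = -20430 (j = -16453 - 3977 = -20430)
(-17649 - 18385) + j = (-17649 - 18385) - 20430 = -36034 - 20430 = -56464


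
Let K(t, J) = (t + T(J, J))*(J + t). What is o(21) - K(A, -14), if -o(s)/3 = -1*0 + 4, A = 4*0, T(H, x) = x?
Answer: -208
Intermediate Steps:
A = 0
o(s) = -12 (o(s) = -3*(-1*0 + 4) = -3*(0 + 4) = -3*4 = -12)
K(t, J) = (J + t)² (K(t, J) = (t + J)*(J + t) = (J + t)*(J + t) = (J + t)²)
o(21) - K(A, -14) = -12 - ((-14)² + 0² + 2*(-14)*0) = -12 - (196 + 0 + 0) = -12 - 1*196 = -12 - 196 = -208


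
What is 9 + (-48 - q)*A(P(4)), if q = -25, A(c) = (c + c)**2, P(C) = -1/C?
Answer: 13/4 ≈ 3.2500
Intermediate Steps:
A(c) = 4*c**2 (A(c) = (2*c)**2 = 4*c**2)
9 + (-48 - q)*A(P(4)) = 9 + (-48 - 1*(-25))*(4*(-1/4)**2) = 9 + (-48 + 25)*(4*(-1*1/4)**2) = 9 - 92*(-1/4)**2 = 9 - 92/16 = 9 - 23*1/4 = 9 - 23/4 = 13/4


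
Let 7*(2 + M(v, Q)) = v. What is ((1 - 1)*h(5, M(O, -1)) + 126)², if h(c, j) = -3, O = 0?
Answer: 15876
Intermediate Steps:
M(v, Q) = -2 + v/7
((1 - 1)*h(5, M(O, -1)) + 126)² = ((1 - 1)*(-3) + 126)² = (0*(-3) + 126)² = (0 + 126)² = 126² = 15876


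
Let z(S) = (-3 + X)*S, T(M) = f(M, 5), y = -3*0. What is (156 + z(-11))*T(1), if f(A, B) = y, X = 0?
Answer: 0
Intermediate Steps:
y = 0
f(A, B) = 0
T(M) = 0
z(S) = -3*S (z(S) = (-3 + 0)*S = -3*S)
(156 + z(-11))*T(1) = (156 - 3*(-11))*0 = (156 + 33)*0 = 189*0 = 0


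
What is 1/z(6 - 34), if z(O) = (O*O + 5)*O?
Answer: -1/22092 ≈ -4.5265e-5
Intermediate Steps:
z(O) = O*(5 + O²) (z(O) = (O² + 5)*O = (5 + O²)*O = O*(5 + O²))
1/z(6 - 34) = 1/((6 - 34)*(5 + (6 - 34)²)) = 1/(-28*(5 + (-28)²)) = 1/(-28*(5 + 784)) = 1/(-28*789) = 1/(-22092) = -1/22092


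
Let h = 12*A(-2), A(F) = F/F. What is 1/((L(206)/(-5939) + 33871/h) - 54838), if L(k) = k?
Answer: -71268/3707037187 ≈ -1.9225e-5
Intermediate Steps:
A(F) = 1
h = 12 (h = 12*1 = 12)
1/((L(206)/(-5939) + 33871/h) - 54838) = 1/((206/(-5939) + 33871/12) - 54838) = 1/((206*(-1/5939) + 33871*(1/12)) - 54838) = 1/((-206/5939 + 33871/12) - 54838) = 1/(201157397/71268 - 54838) = 1/(-3707037187/71268) = -71268/3707037187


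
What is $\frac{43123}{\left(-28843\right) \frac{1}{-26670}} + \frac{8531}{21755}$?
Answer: $\frac{1316866469957}{33025235} \approx 39875.0$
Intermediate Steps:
$\frac{43123}{\left(-28843\right) \frac{1}{-26670}} + \frac{8531}{21755} = \frac{43123}{\left(-28843\right) \left(- \frac{1}{26670}\right)} + 8531 \cdot \frac{1}{21755} = \frac{43123}{\frac{28843}{26670}} + \frac{449}{1145} = 43123 \cdot \frac{26670}{28843} + \frac{449}{1145} = \frac{1150090410}{28843} + \frac{449}{1145} = \frac{1316866469957}{33025235}$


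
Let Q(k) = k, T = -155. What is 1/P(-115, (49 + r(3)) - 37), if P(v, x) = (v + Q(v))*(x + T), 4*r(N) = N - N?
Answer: 1/32890 ≈ 3.0404e-5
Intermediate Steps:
r(N) = 0 (r(N) = (N - N)/4 = (1/4)*0 = 0)
P(v, x) = 2*v*(-155 + x) (P(v, x) = (v + v)*(x - 155) = (2*v)*(-155 + x) = 2*v*(-155 + x))
1/P(-115, (49 + r(3)) - 37) = 1/(2*(-115)*(-155 + ((49 + 0) - 37))) = 1/(2*(-115)*(-155 + (49 - 37))) = 1/(2*(-115)*(-155 + 12)) = 1/(2*(-115)*(-143)) = 1/32890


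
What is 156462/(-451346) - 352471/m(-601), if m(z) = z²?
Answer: -107800303414/81513313273 ≈ -1.3225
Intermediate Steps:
156462/(-451346) - 352471/m(-601) = 156462/(-451346) - 352471/((-601)²) = 156462*(-1/451346) - 352471/361201 = -78231/225673 - 352471*1/361201 = -78231/225673 - 352471/361201 = -107800303414/81513313273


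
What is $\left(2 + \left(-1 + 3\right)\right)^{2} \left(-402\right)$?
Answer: $-6432$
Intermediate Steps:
$\left(2 + \left(-1 + 3\right)\right)^{2} \left(-402\right) = \left(2 + 2\right)^{2} \left(-402\right) = 4^{2} \left(-402\right) = 16 \left(-402\right) = -6432$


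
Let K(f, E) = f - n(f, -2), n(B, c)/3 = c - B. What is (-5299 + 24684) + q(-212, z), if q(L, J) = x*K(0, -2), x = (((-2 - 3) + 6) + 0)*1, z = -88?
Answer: 19391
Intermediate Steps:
n(B, c) = -3*B + 3*c (n(B, c) = 3*(c - B) = -3*B + 3*c)
K(f, E) = 6 + 4*f (K(f, E) = f - (-3*f + 3*(-2)) = f - (-3*f - 6) = f - (-6 - 3*f) = f + (6 + 3*f) = 6 + 4*f)
x = 1 (x = ((-5 + 6) + 0)*1 = (1 + 0)*1 = 1*1 = 1)
q(L, J) = 6 (q(L, J) = 1*(6 + 4*0) = 1*(6 + 0) = 1*6 = 6)
(-5299 + 24684) + q(-212, z) = (-5299 + 24684) + 6 = 19385 + 6 = 19391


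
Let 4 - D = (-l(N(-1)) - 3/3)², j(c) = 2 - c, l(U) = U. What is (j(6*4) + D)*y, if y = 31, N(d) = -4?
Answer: -837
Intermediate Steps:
D = -5 (D = 4 - (-1*(-4) - 3/3)² = 4 - (4 - 3*⅓)² = 4 - (4 - 1)² = 4 - 1*3² = 4 - 1*9 = 4 - 9 = -5)
(j(6*4) + D)*y = ((2 - 6*4) - 5)*31 = ((2 - 1*24) - 5)*31 = ((2 - 24) - 5)*31 = (-22 - 5)*31 = -27*31 = -837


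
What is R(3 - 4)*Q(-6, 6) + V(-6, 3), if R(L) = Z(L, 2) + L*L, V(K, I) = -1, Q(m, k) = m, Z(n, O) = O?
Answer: -19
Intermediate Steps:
R(L) = 2 + L**2 (R(L) = 2 + L*L = 2 + L**2)
R(3 - 4)*Q(-6, 6) + V(-6, 3) = (2 + (3 - 4)**2)*(-6) - 1 = (2 + (-1)**2)*(-6) - 1 = (2 + 1)*(-6) - 1 = 3*(-6) - 1 = -18 - 1 = -19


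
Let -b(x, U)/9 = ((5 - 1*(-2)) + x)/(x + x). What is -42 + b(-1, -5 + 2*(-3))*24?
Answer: 606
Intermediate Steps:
b(x, U) = -9*(7 + x)/(2*x) (b(x, U) = -9*((5 - 1*(-2)) + x)/(x + x) = -9*((5 + 2) + x)/(2*x) = -9*(7 + x)*1/(2*x) = -9*(7 + x)/(2*x))
-42 + b(-1, -5 + 2*(-3))*24 = -42 + ((9/2)*(-7 - 1*(-1))/(-1))*24 = -42 + ((9/2)*(-1)*(-7 + 1))*24 = -42 + ((9/2)*(-1)*(-6))*24 = -42 + 27*24 = -42 + 648 = 606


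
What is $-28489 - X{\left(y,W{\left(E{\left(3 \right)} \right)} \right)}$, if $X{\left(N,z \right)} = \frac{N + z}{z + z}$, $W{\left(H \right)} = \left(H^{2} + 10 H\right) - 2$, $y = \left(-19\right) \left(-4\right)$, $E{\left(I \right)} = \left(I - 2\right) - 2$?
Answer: $- \frac{626693}{22} \approx -28486.0$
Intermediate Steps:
$E{\left(I \right)} = -4 + I$ ($E{\left(I \right)} = \left(-2 + I\right) - 2 = -4 + I$)
$y = 76$
$W{\left(H \right)} = -2 + H^{2} + 10 H$
$X{\left(N,z \right)} = \frac{N + z}{2 z}$
$-28489 - X{\left(y,W{\left(E{\left(3 \right)} \right)} \right)} = -28489 - \frac{76 + \left(-2 + \left(-4 + 3\right)^{2} + 10 \left(-4 + 3\right)\right)}{2 \left(-2 + \left(-4 + 3\right)^{2} + 10 \left(-4 + 3\right)\right)} = -28489 - \frac{76 + \left(-2 + \left(-1\right)^{2} + 10 \left(-1\right)\right)}{2 \left(-2 + \left(-1\right)^{2} + 10 \left(-1\right)\right)} = -28489 - \frac{76 - 11}{2 \left(-2 + 1 - 10\right)} = -28489 - \frac{76 - 11}{2 \left(-11\right)} = -28489 - \frac{1}{2} \left(- \frac{1}{11}\right) 65 = -28489 - - \frac{65}{22} = -28489 + \frac{65}{22} = - \frac{626693}{22}$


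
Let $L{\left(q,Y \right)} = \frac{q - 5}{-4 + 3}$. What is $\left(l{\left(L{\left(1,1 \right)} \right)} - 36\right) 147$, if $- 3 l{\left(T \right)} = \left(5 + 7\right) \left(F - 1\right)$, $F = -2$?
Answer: $-3528$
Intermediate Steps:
$L{\left(q,Y \right)} = 5 - q$ ($L{\left(q,Y \right)} = \frac{-5 + q}{-1} = \left(-5 + q\right) \left(-1\right) = 5 - q$)
$l{\left(T \right)} = 12$ ($l{\left(T \right)} = - \frac{\left(5 + 7\right) \left(-2 - 1\right)}{3} = - \frac{12 \left(-3\right)}{3} = \left(- \frac{1}{3}\right) \left(-36\right) = 12$)
$\left(l{\left(L{\left(1,1 \right)} \right)} - 36\right) 147 = \left(12 - 36\right) 147 = \left(-24\right) 147 = -3528$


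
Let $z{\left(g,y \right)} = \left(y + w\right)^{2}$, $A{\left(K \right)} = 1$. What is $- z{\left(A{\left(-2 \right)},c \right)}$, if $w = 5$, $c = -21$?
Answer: $-256$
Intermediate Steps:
$z{\left(g,y \right)} = \left(5 + y\right)^{2}$ ($z{\left(g,y \right)} = \left(y + 5\right)^{2} = \left(5 + y\right)^{2}$)
$- z{\left(A{\left(-2 \right)},c \right)} = - \left(5 - 21\right)^{2} = - \left(-16\right)^{2} = \left(-1\right) 256 = -256$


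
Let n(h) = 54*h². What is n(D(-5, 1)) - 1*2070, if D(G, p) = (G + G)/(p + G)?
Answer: -3465/2 ≈ -1732.5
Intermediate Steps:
D(G, p) = 2*G/(G + p) (D(G, p) = (2*G)/(G + p) = 2*G/(G + p))
n(D(-5, 1)) - 1*2070 = 54*(2*(-5)/(-5 + 1))² - 1*2070 = 54*(2*(-5)/(-4))² - 2070 = 54*(2*(-5)*(-¼))² - 2070 = 54*(5/2)² - 2070 = 54*(25/4) - 2070 = 675/2 - 2070 = -3465/2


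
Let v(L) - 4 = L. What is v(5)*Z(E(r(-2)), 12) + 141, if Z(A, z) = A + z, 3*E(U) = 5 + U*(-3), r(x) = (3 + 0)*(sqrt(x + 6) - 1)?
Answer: 237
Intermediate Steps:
v(L) = 4 + L
r(x) = -3 + 3*sqrt(6 + x) (r(x) = 3*(sqrt(6 + x) - 1) = 3*(-1 + sqrt(6 + x)) = -3 + 3*sqrt(6 + x))
E(U) = 5/3 - U (E(U) = (5 + U*(-3))/3 = (5 - 3*U)/3 = 5/3 - U)
v(5)*Z(E(r(-2)), 12) + 141 = (4 + 5)*((5/3 - (-3 + 3*sqrt(6 - 2))) + 12) + 141 = 9*((5/3 - (-3 + 3*sqrt(4))) + 12) + 141 = 9*((5/3 - (-3 + 3*2)) + 12) + 141 = 9*((5/3 - (-3 + 6)) + 12) + 141 = 9*((5/3 - 1*3) + 12) + 141 = 9*((5/3 - 3) + 12) + 141 = 9*(-4/3 + 12) + 141 = 9*(32/3) + 141 = 96 + 141 = 237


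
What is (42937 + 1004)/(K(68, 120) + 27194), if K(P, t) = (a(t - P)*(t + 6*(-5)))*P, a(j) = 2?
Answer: 43941/39434 ≈ 1.1143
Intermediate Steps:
K(P, t) = P*(-60 + 2*t) (K(P, t) = (2*(t + 6*(-5)))*P = (2*(t - 30))*P = (2*(-30 + t))*P = (-60 + 2*t)*P = P*(-60 + 2*t))
(42937 + 1004)/(K(68, 120) + 27194) = (42937 + 1004)/(2*68*(-30 + 120) + 27194) = 43941/(2*68*90 + 27194) = 43941/(12240 + 27194) = 43941/39434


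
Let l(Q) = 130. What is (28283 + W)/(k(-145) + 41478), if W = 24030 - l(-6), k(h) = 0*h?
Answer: 52183/41478 ≈ 1.2581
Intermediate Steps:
k(h) = 0
W = 23900 (W = 24030 - 1*130 = 24030 - 130 = 23900)
(28283 + W)/(k(-145) + 41478) = (28283 + 23900)/(0 + 41478) = 52183/41478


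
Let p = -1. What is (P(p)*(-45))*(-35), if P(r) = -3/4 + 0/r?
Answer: -4725/4 ≈ -1181.3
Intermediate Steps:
P(r) = -¾ (P(r) = -3*¼ + 0 = -¾ + 0 = -¾)
(P(p)*(-45))*(-35) = -¾*(-45)*(-35) = (135/4)*(-35) = -4725/4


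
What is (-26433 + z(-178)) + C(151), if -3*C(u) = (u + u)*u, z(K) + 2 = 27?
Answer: -124826/3 ≈ -41609.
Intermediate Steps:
z(K) = 25 (z(K) = -2 + 27 = 25)
C(u) = -2*u**2/3 (C(u) = -(u + u)*u/3 = -2*u*u/3 = -2*u**2/3)
(-26433 + z(-178)) + C(151) = (-26433 + 25) - 2/3*151**2 = -26408 - 2/3*22801 = -26408 - 45602/3 = -124826/3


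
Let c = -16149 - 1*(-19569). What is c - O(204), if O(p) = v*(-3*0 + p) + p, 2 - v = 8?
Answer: 4440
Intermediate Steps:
v = -6 (v = 2 - 1*8 = 2 - 8 = -6)
O(p) = -5*p (O(p) = -6*(-3*0 + p) + p = -6*(0 + p) + p = -6*p + p = -5*p)
c = 3420 (c = -16149 + 19569 = 3420)
c - O(204) = 3420 - (-5)*204 = 3420 - 1*(-1020) = 3420 + 1020 = 4440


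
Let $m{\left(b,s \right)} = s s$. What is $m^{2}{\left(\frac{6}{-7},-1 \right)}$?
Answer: $1$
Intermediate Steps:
$m{\left(b,s \right)} = s^{2}$
$m^{2}{\left(\frac{6}{-7},-1 \right)} = \left(\left(-1\right)^{2}\right)^{2} = 1^{2} = 1$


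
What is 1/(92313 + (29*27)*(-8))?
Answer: 1/86049 ≈ 1.1621e-5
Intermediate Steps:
1/(92313 + (29*27)*(-8)) = 1/(92313 + 783*(-8)) = 1/(92313 - 6264) = 1/86049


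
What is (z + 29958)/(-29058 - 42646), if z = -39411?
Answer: 9453/71704 ≈ 0.13183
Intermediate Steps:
(z + 29958)/(-29058 - 42646) = (-39411 + 29958)/(-29058 - 42646) = -9453/(-71704) = -9453*(-1/71704) = 9453/71704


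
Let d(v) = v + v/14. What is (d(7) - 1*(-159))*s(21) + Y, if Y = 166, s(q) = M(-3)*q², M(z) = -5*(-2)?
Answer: 734431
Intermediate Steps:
M(z) = 10
d(v) = 15*v/14 (d(v) = v + v*(1/14) = v + v/14 = 15*v/14)
s(q) = 10*q²
(d(7) - 1*(-159))*s(21) + Y = ((15/14)*7 - 1*(-159))*(10*21²) + 166 = (15/2 + 159)*(10*441) + 166 = (333/2)*4410 + 166 = 734265 + 166 = 734431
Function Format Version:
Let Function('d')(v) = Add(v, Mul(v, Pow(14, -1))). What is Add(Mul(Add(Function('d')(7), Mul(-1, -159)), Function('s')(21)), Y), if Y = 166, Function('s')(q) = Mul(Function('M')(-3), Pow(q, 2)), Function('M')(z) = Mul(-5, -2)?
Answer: 734431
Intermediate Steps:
Function('M')(z) = 10
Function('d')(v) = Mul(Rational(15, 14), v) (Function('d')(v) = Add(v, Mul(v, Rational(1, 14))) = Add(v, Mul(Rational(1, 14), v)) = Mul(Rational(15, 14), v))
Function('s')(q) = Mul(10, Pow(q, 2))
Add(Mul(Add(Function('d')(7), Mul(-1, -159)), Function('s')(21)), Y) = Add(Mul(Add(Mul(Rational(15, 14), 7), Mul(-1, -159)), Mul(10, Pow(21, 2))), 166) = Add(Mul(Add(Rational(15, 2), 159), Mul(10, 441)), 166) = Add(Mul(Rational(333, 2), 4410), 166) = Add(734265, 166) = 734431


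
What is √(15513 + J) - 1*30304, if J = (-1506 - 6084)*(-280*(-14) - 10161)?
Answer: -30304 + 3*√5264967 ≈ -23420.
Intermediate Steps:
J = 47369190 (J = -7590*(3920 - 10161) = -7590*(-6241) = 47369190)
√(15513 + J) - 1*30304 = √(15513 + 47369190) - 1*30304 = √47384703 - 30304 = 3*√5264967 - 30304 = -30304 + 3*√5264967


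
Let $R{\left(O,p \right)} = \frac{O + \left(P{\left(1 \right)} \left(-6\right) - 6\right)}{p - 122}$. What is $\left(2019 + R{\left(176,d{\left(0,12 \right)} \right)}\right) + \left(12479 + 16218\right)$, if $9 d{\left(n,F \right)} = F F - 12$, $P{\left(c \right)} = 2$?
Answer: $\frac{4945039}{161} \approx 30715.0$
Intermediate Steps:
$d{\left(n,F \right)} = - \frac{4}{3} + \frac{F^{2}}{9}$ ($d{\left(n,F \right)} = \frac{F F - 12}{9} = \frac{F^{2} - 12}{9} = \frac{-12 + F^{2}}{9} = - \frac{4}{3} + \frac{F^{2}}{9}$)
$R{\left(O,p \right)} = \frac{-18 + O}{-122 + p}$ ($R{\left(O,p \right)} = \frac{O + \left(2 \left(-6\right) - 6\right)}{p - 122} = \frac{O - 18}{-122 + p} = \frac{-18 + O}{-122 + p}$)
$\left(2019 + R{\left(176,d{\left(0,12 \right)} \right)}\right) + \left(12479 + 16218\right) = \left(2019 + \frac{-18 + 176}{-122 - \left(\frac{4}{3} - \frac{12^{2}}{9}\right)}\right) + \left(12479 + 16218\right) = \left(2019 + \frac{1}{-122 + \left(- \frac{4}{3} + \frac{1}{9} \cdot 144\right)} 158\right) + 28697 = \left(2019 + \frac{1}{-122 + \left(- \frac{4}{3} + 16\right)} 158\right) + 28697 = \left(2019 + \frac{1}{-122 + \frac{44}{3}} \cdot 158\right) + 28697 = \left(2019 + \frac{1}{- \frac{322}{3}} \cdot 158\right) + 28697 = \left(2019 - \frac{237}{161}\right) + 28697 = \frac{324822}{161} + 28697 = \frac{4945039}{161}$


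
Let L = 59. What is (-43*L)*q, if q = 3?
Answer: -7611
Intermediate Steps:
(-43*L)*q = -43*59*3 = -2537*3 = -7611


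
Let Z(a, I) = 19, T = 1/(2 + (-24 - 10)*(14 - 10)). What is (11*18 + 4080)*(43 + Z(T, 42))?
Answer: 265236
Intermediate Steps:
T = -1/134 (T = 1/(2 - 34*4) = 1/(2 - 136) = 1/(-134) = -1/134 ≈ -0.0074627)
(11*18 + 4080)*(43 + Z(T, 42)) = (11*18 + 4080)*(43 + 19) = (198 + 4080)*62 = 4278*62 = 265236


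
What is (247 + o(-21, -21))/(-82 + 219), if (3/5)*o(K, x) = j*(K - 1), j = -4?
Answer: 1181/411 ≈ 2.8735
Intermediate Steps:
o(K, x) = 20/3 - 20*K/3 (o(K, x) = 5*(-4*(K - 1))/3 = 5*(-4*(-1 + K))/3 = 5*(4 - 4*K)/3 = 20/3 - 20*K/3)
(247 + o(-21, -21))/(-82 + 219) = (247 + (20/3 - 20/3*(-21)))/(-82 + 219) = (247 + (20/3 + 140))/137 = (247 + 440/3)*(1/137) = (1181/3)*(1/137) = 1181/411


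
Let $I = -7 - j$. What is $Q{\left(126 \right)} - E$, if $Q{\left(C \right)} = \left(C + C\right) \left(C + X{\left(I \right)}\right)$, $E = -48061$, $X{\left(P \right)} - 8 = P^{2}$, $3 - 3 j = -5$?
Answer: $105377$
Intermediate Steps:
$j = \frac{8}{3}$ ($j = 1 - - \frac{5}{3} = 1 + \frac{5}{3} = \frac{8}{3} \approx 2.6667$)
$I = - \frac{29}{3}$ ($I = -7 - \frac{8}{3} = - \frac{29}{3} \approx -9.6667$)
$X{\left(P \right)} = 8 + P^{2}$
$Q{\left(C \right)} = 2 C \left(\frac{913}{9} + C\right)$ ($Q{\left(C \right)} = \left(C + C\right) \left(C + \left(8 + \left(- \frac{29}{3}\right)^{2}\right)\right) = 2 C \left(C + \left(8 + \frac{841}{9}\right)\right) = 2 C \left(C + \frac{913}{9}\right) = 2 C \left(\frac{913}{9} + C\right)$)
$Q{\left(126 \right)} - E = \frac{2}{9} \cdot 126 \left(913 + 9 \cdot 126\right) - -48061 = \frac{2}{9} \cdot 126 \left(913 + 1134\right) + 48061 = \frac{2}{9} \cdot 126 \cdot 2047 + 48061 = 57316 + 48061 = 105377$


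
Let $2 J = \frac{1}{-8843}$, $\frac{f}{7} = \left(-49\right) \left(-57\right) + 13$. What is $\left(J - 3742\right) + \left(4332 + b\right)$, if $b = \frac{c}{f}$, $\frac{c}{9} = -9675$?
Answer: $\frac{50854783747}{86847103} \approx 585.57$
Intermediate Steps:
$c = -87075$ ($c = 9 \left(-9675\right) = -87075$)
$f = 19642$ ($f = 7 \left(\left(-49\right) \left(-57\right) + 13\right) = 7 \left(2793 + 13\right) = 7 \cdot 2806 = 19642$)
$J = - \frac{1}{17686}$ ($J = \frac{1}{2 \left(-8843\right)} = \frac{1}{2} \left(- \frac{1}{8843}\right) = - \frac{1}{17686} \approx -5.6542 \cdot 10^{-5}$)
$b = - \frac{87075}{19642} \approx -4.4331$
$\left(J - 3742\right) + \left(4332 + b\right) = \left(- \frac{1}{17686} - 3742\right) + \left(4332 - \frac{87075}{19642}\right) = - \frac{66181013}{17686} + \frac{85002069}{19642} = \frac{50854783747}{86847103}$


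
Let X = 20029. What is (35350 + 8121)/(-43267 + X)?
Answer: -43471/23238 ≈ -1.8707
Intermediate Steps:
(35350 + 8121)/(-43267 + X) = (35350 + 8121)/(-43267 + 20029) = 43471/(-23238) = 43471*(-1/23238) = -43471/23238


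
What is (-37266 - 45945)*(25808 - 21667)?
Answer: -344576751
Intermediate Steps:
(-37266 - 45945)*(25808 - 21667) = -83211*4141 = -344576751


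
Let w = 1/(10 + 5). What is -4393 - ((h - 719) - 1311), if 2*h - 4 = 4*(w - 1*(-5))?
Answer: -35627/15 ≈ -2375.1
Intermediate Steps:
w = 1/15 ≈ 0.066667
h = 182/15 (h = 2 + (4*(1/15 - 1*(-5)))/2 = 2 + (4*(1/15 + 5))/2 = 2 + (4*(76/15))/2 = 2 + (½)*(304/15) = 2 + 152/15 = 182/15 ≈ 12.133)
-4393 - ((h - 719) - 1311) = -4393 - ((182/15 - 719) - 1311) = -4393 - (-10603/15 - 1311) = -4393 - 1*(-30268/15) = -4393 + 30268/15 = -35627/15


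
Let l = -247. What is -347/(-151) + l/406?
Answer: 103585/61306 ≈ 1.6896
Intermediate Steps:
-347/(-151) + l/406 = -347/(-151) - 247/406 = -347*(-1/151) - 247*1/406 = 347/151 - 247/406 = 103585/61306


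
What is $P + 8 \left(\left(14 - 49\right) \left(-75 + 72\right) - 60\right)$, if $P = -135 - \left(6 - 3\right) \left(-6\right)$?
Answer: $243$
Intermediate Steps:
$P = -117$ ($P = -135 - 3 \left(-6\right) = -135 - -18 = -135 + 18 = -117$)
$P + 8 \left(\left(14 - 49\right) \left(-75 + 72\right) - 60\right) = -117 + 8 \left(\left(14 - 49\right) \left(-75 + 72\right) - 60\right) = -117 + 8 \left(\left(-35\right) \left(-3\right) - 60\right) = -117 + 8 \left(105 - 60\right) = -117 + 8 \cdot 45 = -117 + 360 = 243$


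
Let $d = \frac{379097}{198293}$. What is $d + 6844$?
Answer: $\frac{1357496389}{198293} \approx 6845.9$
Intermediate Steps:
$d = \frac{379097}{198293}$ ($d = 379097 \cdot \frac{1}{198293} = \frac{379097}{198293} \approx 1.9118$)
$d + 6844 = \frac{379097}{198293} + 6844 = \frac{1357496389}{198293}$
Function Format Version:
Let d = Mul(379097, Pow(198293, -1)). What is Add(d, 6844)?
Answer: Rational(1357496389, 198293) ≈ 6845.9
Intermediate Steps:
d = Rational(379097, 198293) (d = Mul(379097, Rational(1, 198293)) = Rational(379097, 198293) ≈ 1.9118)
Add(d, 6844) = Add(Rational(379097, 198293), 6844) = Rational(1357496389, 198293)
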